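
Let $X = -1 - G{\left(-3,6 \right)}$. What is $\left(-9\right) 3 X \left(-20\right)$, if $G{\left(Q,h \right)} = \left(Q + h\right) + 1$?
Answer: $-2700$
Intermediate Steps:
$G{\left(Q,h \right)} = 1 + Q + h$
$X = -5$ ($X = -1 - \left(1 - 3 + 6\right) = -1 - 4 = -5$)
$\left(-9\right) 3 X \left(-20\right) = \left(-9\right) 3 \left(-5\right) \left(-20\right) = \left(-27\right) \left(-5\right) \left(-20\right) = 135 \left(-20\right) = -2700$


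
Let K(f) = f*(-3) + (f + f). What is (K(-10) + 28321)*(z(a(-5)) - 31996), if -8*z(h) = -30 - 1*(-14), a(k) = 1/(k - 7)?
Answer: -906422014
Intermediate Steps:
a(k) = 1/(-7 + k)
z(h) = 2 (z(h) = -(-30 - 1*(-14))/8 = -(-30 + 14)/8 = -⅛*(-16) = 2)
K(f) = -f (K(f) = -3*f + 2*f = -f)
(K(-10) + 28321)*(z(a(-5)) - 31996) = (-1*(-10) + 28321)*(2 - 31996) = (10 + 28321)*(-31994) = 28331*(-31994) = -906422014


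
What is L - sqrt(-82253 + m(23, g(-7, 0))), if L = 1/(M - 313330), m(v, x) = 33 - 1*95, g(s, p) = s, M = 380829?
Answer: 1/67499 - I*sqrt(82315) ≈ 1.4815e-5 - 286.91*I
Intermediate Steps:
m(v, x) = -62 (m(v, x) = 33 - 95 = -62)
L = 1/67499 (L = 1/(380829 - 313330) = 1/67499 ≈ 1.4815e-5)
L - sqrt(-82253 + m(23, g(-7, 0))) = 1/67499 - sqrt(-82253 - 62) = 1/67499 - sqrt(-82315) = 1/67499 - I*sqrt(82315)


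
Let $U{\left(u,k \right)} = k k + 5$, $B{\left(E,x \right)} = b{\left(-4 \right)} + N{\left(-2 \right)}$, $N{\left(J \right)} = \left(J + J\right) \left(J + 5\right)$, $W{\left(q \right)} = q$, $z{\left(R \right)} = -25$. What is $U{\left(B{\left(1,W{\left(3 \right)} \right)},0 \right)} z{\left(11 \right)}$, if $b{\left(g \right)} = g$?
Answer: $-125$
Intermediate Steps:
$N{\left(J \right)} = 2 J \left(5 + J\right)$
$B{\left(E,x \right)} = -16$ ($B{\left(E,x \right)} = -4 + 2 \left(-2\right) \left(5 - 2\right) = -4 + 2 \left(-2\right) 3 = -4 - 12 = -16$)
$U{\left(u,k \right)} = 5 + k^{2}$ ($U{\left(u,k \right)} = k^{2} + 5 = 5 + k^{2}$)
$U{\left(B{\left(1,W{\left(3 \right)} \right)},0 \right)} z{\left(11 \right)} = \left(5 + 0^{2}\right) \left(-25\right) = \left(5 + 0\right) \left(-25\right) = 5 \left(-25\right) = -125$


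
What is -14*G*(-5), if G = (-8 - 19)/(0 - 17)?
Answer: 1890/17 ≈ 111.18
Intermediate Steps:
G = 27/17 (G = -27/(-17) = -27*(-1/17) = 27/17 ≈ 1.5882)
-14*G*(-5) = -14*27/17*(-5) = -378/17*(-5) = 1890/17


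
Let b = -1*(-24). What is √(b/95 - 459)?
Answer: I*√4140195/95 ≈ 21.418*I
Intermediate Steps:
b = 24
√(b/95 - 459) = √(24/95 - 459) = √(-43581/95) = I*√4140195/95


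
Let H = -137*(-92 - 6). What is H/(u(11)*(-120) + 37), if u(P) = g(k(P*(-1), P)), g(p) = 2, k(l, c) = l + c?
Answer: -1918/29 ≈ -66.138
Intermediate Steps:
k(l, c) = c + l
u(P) = 2
H = 13426 (H = -137*(-98) = 13426)
H/(u(11)*(-120) + 37) = 13426/(2*(-120) + 37) = 13426/(-240 + 37) = 13426/(-203) = 13426*(-1/203) = -1918/29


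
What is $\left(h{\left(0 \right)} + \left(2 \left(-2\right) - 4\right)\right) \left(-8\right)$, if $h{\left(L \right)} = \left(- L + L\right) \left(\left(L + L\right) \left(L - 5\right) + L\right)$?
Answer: $64$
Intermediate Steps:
$h{\left(L \right)} = 0$ ($h{\left(L \right)} = 0 \left(2 L \left(-5 + L\right) + L\right) = 0 \left(L + 2 L \left(-5 + L\right)\right) = 0$)
$\left(h{\left(0 \right)} + \left(2 \left(-2\right) - 4\right)\right) \left(-8\right) = \left(0 + \left(2 \left(-2\right) - 4\right)\right) \left(-8\right) = \left(0 - 8\right) \left(-8\right) = \left(-8\right) \left(-8\right) = 64$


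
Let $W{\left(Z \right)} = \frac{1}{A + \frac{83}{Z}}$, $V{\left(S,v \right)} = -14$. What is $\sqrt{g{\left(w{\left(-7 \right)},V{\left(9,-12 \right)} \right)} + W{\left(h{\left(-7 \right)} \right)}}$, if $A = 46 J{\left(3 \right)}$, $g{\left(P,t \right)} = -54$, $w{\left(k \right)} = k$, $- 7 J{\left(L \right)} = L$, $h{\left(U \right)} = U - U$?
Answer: $3 i \sqrt{6} \approx 7.3485 i$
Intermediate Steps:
$h{\left(U \right)} = 0$
$J{\left(L \right)} = - \frac{L}{7}$
$A = - \frac{138}{7}$ ($A = 46 \left(\left(- \frac{1}{7}\right) 3\right) = 46 \left(- \frac{3}{7}\right) = - \frac{138}{7} \approx -19.714$)
$W{\left(Z \right)} = \frac{1}{- \frac{138}{7} + \frac{83}{Z}}$
$\sqrt{g{\left(w{\left(-7 \right)},V{\left(9,-12 \right)} \right)} + W{\left(h{\left(-7 \right)} \right)}} = \sqrt{-54 - \frac{0}{-581 + 138 \cdot 0}} = \sqrt{-54 - \frac{0}{-581 + 0}} = \sqrt{-54 - \frac{0}{-581}} = \sqrt{-54 - 0 \left(- \frac{1}{581}\right)} = \sqrt{-54 + 0} = \sqrt{-54} = 3 i \sqrt{6}$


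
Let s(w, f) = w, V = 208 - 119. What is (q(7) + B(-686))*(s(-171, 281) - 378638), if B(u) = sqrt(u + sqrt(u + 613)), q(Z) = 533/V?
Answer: -201905197/89 - 378809*sqrt(-686 + I*sqrt(73)) ≈ -2.3304e+6 - 9.9218e+6*I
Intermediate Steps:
V = 89
q(Z) = 533/89
B(u) = sqrt(u + sqrt(613 + u))
(q(7) + B(-686))*(s(-171, 281) - 378638) = (533/89 + sqrt(-686 + sqrt(613 - 686)))*(-171 - 378638) = (533/89 + sqrt(-686 + sqrt(-73)))*(-378809) = (533/89 + sqrt(-686 + I*sqrt(73)))*(-378809) = -201905197/89 - 378809*sqrt(-686 + I*sqrt(73))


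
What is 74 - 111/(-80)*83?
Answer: 15133/80 ≈ 189.16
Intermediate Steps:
74 - 111/(-80)*83 = 74 - 111*(-1/80)*83 = 74 + (111/80)*83 = 74 + 9213/80 = 15133/80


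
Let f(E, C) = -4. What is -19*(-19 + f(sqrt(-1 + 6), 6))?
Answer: 437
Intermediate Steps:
-19*(-19 + f(sqrt(-1 + 6), 6)) = -19*(-19 - 4) = -19*(-23) = 437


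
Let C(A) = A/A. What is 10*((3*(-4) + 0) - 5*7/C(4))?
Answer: -470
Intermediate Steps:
C(A) = 1
10*((3*(-4) + 0) - 5*7/C(4)) = 10*((3*(-4) + 0) - 5/(1/7)) = 10*((-12 + 0) - 5/(1*(⅐))) = 10*(-12 - 5/⅐) = 10*(-12 - 5*7) = 10*(-12 - 35) = 10*(-47) = -470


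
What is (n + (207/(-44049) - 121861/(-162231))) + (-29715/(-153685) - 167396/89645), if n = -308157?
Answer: -288942547381621608874778/937644375121128735 ≈ -3.0816e+5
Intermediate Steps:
(n + (207/(-44049) - 121861/(-162231))) + (-29715/(-153685) - 167396/89645) = (-308157 + (207/(-44049) - 121861/(-162231))) + (-29715/(-153685) - 167396/89645) = (-308157 + (207*(-1/44049) - 121861*(-1/162231))) + (-29715*(-1/153685) - 167396*1/89645) = (-308157 + (-69/14683 + 121861/162231)) + (849/4391 - 167396/89645) = (-308157 + 1778091124/2382037773) - 658927231/393631195 = -734039835923237/2382037773 - 658927231/393631195 = -288942547381621608874778/937644375121128735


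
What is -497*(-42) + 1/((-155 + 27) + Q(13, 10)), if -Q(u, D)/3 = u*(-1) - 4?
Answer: 1607297/77 ≈ 20874.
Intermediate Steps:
Q(u, D) = 12 + 3*u (Q(u, D) = -3*(u*(-1) - 4) = -3*(-u - 4) = -3*(-4 - u) = 12 + 3*u)
-497*(-42) + 1/((-155 + 27) + Q(13, 10)) = -497*(-42) + 1/((-155 + 27) + (12 + 3*13)) = 20874 + 1/(-128 + (12 + 39)) = 20874 + 1/(-128 + 51) = 20874 + 1/(-77) = 20874 - 1/77 = 1607297/77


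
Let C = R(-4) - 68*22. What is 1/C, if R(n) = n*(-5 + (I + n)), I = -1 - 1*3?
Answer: -1/1444 ≈ -0.00069252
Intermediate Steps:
I = -4 (I = -1 - 3 = -4)
R(n) = n*(-9 + n) (R(n) = n*(-5 + (-4 + n)) = n*(-9 + n))
C = -1444 (C = -4*(-9 - 4) - 68*22 = -4*(-13) - 1496 = 52 - 1496 = -1444)
1/C = 1/(-1444) = -1/1444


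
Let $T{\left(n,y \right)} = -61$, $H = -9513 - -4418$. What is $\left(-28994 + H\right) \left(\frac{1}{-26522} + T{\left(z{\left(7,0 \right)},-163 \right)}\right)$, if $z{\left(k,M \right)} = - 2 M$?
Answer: $\frac{55150650027}{26522} \approx 2.0794 \cdot 10^{6}$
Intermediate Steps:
$H = -5095$ ($H = -9513 + 4418 = -5095$)
$\left(-28994 + H\right) \left(\frac{1}{-26522} + T{\left(z{\left(7,0 \right)},-163 \right)}\right) = \left(-28994 - 5095\right) \left(\frac{1}{-26522} - 61\right) = - 34089 \left(- \frac{1}{26522} - 61\right) = \left(-34089\right) \left(- \frac{1617843}{26522}\right) = \frac{55150650027}{26522}$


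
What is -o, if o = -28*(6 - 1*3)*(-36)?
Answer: -3024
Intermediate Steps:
o = 3024 (o = -28*(6 - 3)*(-36) = -28*3*(-36) = -84*(-36) = 3024)
-o = -1*3024 = -3024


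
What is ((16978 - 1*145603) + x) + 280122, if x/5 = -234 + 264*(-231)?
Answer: -154593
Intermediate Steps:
x = -306090 (x = 5*(-234 + 264*(-231)) = 5*(-234 - 60984) = 5*(-61218) = -306090)
((16978 - 1*145603) + x) + 280122 = ((16978 - 1*145603) - 306090) + 280122 = ((16978 - 145603) - 306090) + 280122 = (-128625 - 306090) + 280122 = -434715 + 280122 = -154593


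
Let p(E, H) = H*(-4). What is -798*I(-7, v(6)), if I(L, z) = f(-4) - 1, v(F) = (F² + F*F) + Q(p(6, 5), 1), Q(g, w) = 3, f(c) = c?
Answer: 3990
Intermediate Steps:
p(E, H) = -4*H
v(F) = 3 + 2*F² (v(F) = (F² + F*F) + 3 = (F² + F²) + 3 = 2*F² + 3 = 3 + 2*F²)
I(L, z) = -5 (I(L, z) = -4 - 1 = -5)
-798*I(-7, v(6)) = -798*(-5) = 3990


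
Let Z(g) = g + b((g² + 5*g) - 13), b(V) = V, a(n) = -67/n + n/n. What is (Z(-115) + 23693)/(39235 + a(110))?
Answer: 3983650/4315893 ≈ 0.92302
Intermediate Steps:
a(n) = 1 - 67/n (a(n) = -67/n + 1 = 1 - 67/n)
Z(g) = -13 + g² + 6*g (Z(g) = g + ((g² + 5*g) - 13) = g + (-13 + g² + 5*g) = -13 + g² + 6*g)
(Z(-115) + 23693)/(39235 + a(110)) = ((-13 + (-115)² + 6*(-115)) + 23693)/(39235 + (-67 + 110)/110) = ((-13 + 13225 - 690) + 23693)/(39235 + (1/110)*43) = (12522 + 23693)/(39235 + 43/110) = 36215/(4315893/110) = 36215*(110/4315893) = 3983650/4315893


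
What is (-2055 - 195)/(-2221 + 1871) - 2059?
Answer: -14368/7 ≈ -2052.6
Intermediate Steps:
(-2055 - 195)/(-2221 + 1871) - 2059 = -2250/(-350) - 2059 = -2250*(-1/350) - 2059 = 45/7 - 2059 = -14368/7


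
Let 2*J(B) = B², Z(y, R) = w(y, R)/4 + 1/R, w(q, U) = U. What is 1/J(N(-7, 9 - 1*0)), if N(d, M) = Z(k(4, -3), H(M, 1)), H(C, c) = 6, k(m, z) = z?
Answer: 18/25 ≈ 0.72000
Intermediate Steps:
Z(y, R) = 1/R + R/4 (Z(y, R) = R/4 + 1/R = 1/R + R/4)
N(d, M) = 5/3 (N(d, M) = 1/6 + (¼)*6 = ⅙ + 3/2 = 5/3)
J(B) = B²/2
1/J(N(-7, 9 - 1*0)) = 1/((5/3)²/2) = 1/((½)*(25/9)) = 1/(25/18) = 18/25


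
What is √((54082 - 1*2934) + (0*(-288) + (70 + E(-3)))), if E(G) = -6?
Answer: 2*√12803 ≈ 226.30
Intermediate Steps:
√((54082 - 1*2934) + (0*(-288) + (70 + E(-3)))) = √((54082 - 1*2934) + (0*(-288) + (70 - 6))) = √((54082 - 2934) + (0 + 64)) = √(51148 + 64) = √51212 = 2*√12803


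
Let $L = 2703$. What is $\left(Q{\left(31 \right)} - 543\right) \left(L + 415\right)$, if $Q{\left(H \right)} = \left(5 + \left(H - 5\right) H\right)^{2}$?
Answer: $2049081004$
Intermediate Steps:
$Q{\left(H \right)} = \left(5 + H \left(-5 + H\right)\right)^{2}$ ($Q{\left(H \right)} = \left(5 + \left(-5 + H\right) H\right)^{2} = \left(5 + H \left(-5 + H\right)\right)^{2}$)
$\left(Q{\left(31 \right)} - 543\right) \left(L + 415\right) = \left(\left(5 + 31^{2} - 155\right)^{2} - 543\right) \left(2703 + 415\right) = \left(\left(5 + 961 - 155\right)^{2} - 543\right) 3118 = \left(811^{2} - 543\right) 3118 = \left(657721 - 543\right) 3118 = 657178 \cdot 3118 = 2049081004$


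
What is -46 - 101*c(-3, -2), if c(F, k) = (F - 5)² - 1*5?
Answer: -6005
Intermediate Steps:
c(F, k) = -5 + (-5 + F)² (c(F, k) = (-5 + F)² - 5 = -5 + (-5 + F)²)
-46 - 101*c(-3, -2) = -46 - 101*(-5 + (-5 - 3)²) = -46 - 101*(-5 + (-8)²) = -46 - 101*(-5 + 64) = -46 - 101*59 = -46 - 5959 = -6005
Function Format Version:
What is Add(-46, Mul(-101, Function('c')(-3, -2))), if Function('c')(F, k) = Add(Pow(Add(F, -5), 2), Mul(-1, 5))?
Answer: -6005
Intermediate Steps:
Function('c')(F, k) = Add(-5, Pow(Add(-5, F), 2)) (Function('c')(F, k) = Add(Pow(Add(-5, F), 2), -5) = Add(-5, Pow(Add(-5, F), 2)))
Add(-46, Mul(-101, Function('c')(-3, -2))) = Add(-46, Mul(-101, Add(-5, Pow(Add(-5, -3), 2)))) = Add(-46, Mul(-101, Add(-5, Pow(-8, 2)))) = Add(-46, Mul(-101, Add(-5, 64))) = Add(-46, Mul(-101, 59)) = Add(-46, -5959) = -6005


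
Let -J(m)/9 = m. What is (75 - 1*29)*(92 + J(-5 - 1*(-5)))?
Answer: 4232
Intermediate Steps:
J(m) = -9*m
(75 - 1*29)*(92 + J(-5 - 1*(-5))) = (75 - 1*29)*(92 - 9*(-5 - 1*(-5))) = (75 - 29)*(92 - 9*(-5 + 5)) = 46*(92 - 9*0) = 46*(92 + 0) = 46*92 = 4232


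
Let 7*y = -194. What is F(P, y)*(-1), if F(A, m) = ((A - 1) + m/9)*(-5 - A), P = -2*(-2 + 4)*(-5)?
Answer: 25075/63 ≈ 398.02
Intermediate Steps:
y = -194/7 (y = (⅐)*(-194) = -194/7 ≈ -27.714)
P = 20 (P = -2*2*(-5) = -4*(-5) = 20)
F(A, m) = (-5 - A)*(-1 + A + m/9) (F(A, m) = ((-1 + A) + m*(⅑))*(-5 - A) = ((-1 + A) + m/9)*(-5 - A) = (-1 + A + m/9)*(-5 - A) = (-5 - A)*(-1 + A + m/9))
F(P, y)*(-1) = (5 - 1*20² - 4*20 - 5/9*(-194/7) - ⅑*20*(-194/7))*(-1) = (5 - 1*400 - 80 + 970/63 + 3880/63)*(-1) = (5 - 400 - 80 + 970/63 + 3880/63)*(-1) = -25075/63*(-1) = 25075/63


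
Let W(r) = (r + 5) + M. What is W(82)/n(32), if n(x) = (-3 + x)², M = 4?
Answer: 91/841 ≈ 0.10820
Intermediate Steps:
W(r) = 9 + r (W(r) = (r + 5) + 4 = (5 + r) + 4 = 9 + r)
W(82)/n(32) = (9 + 82)/((-3 + 32)²) = 91/(29²) = 91/841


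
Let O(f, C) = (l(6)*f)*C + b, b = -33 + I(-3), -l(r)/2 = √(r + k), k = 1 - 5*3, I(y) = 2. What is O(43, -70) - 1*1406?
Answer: -1437 + 12040*I*√2 ≈ -1437.0 + 17027.0*I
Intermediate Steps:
k = -14 (k = 1 - 15 = -14)
l(r) = -2*√(-14 + r) (l(r) = -2*√(r - 14) = -2*√(-14 + r))
b = -31 (b = -33 + 2 = -31)
O(f, C) = -31 - 4*I*C*f*√2 (O(f, C) = ((-2*√(-14 + 6))*f)*C - 31 = ((-4*I*√2)*f)*C - 31 = (-4*I*f*√2)*C - 31 = -4*I*C*f*√2 - 31 = -31 - 4*I*C*f*√2)
O(43, -70) - 1*1406 = (-31 - 4*I*(-70)*43*√2) - 1*1406 = (-31 + 12040*I*√2) - 1406 = -1437 + 12040*I*√2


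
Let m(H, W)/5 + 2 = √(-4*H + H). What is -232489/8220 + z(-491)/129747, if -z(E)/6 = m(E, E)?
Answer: -73392353/2594940 - 10*√1473/43249 ≈ -28.292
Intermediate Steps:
m(H, W) = -10 + 5*√3*√(-H) (m(H, W) = -10 + 5*√(-4*H + H) = -10 + 5*√(-3*H) = -10 + 5*(√3*√(-H)) = -10 + 5*√3*√(-H))
z(E) = 60 - 30*√3*√(-E) (z(E) = -6*(-10 + 5*√3*√(-E)) = 60 - 30*√3*√(-E))
-232489/8220 + z(-491)/129747 = -232489/8220 + (60 - 30*√3*√(-1*(-491)))/129747 = -232489*1/8220 + (60 - 30*√3*√491)*(1/129747) = -1697/60 + (60 - 30*√1473)*(1/129747) = -1697/60 + (20/43249 - 10*√1473/43249) = -73392353/2594940 - 10*√1473/43249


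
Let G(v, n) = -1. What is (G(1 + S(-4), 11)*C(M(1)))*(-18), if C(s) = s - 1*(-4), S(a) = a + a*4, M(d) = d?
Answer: 90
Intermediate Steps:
S(a) = 5*a (S(a) = a + 4*a = 5*a)
C(s) = 4 + s (C(s) = s + 4 = 4 + s)
(G(1 + S(-4), 11)*C(M(1)))*(-18) = -(4 + 1)*(-18) = -1*5*(-18) = -5*(-18) = 90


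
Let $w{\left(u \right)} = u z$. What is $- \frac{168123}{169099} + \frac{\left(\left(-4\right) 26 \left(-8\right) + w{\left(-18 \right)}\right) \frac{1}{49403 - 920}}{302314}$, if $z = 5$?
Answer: $- \frac{1232096879886484}{1239249602377269} \approx -0.99423$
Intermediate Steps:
$w{\left(u \right)} = 5 u$ ($w{\left(u \right)} = u 5 = 5 u$)
$- \frac{168123}{169099} + \frac{\left(\left(-4\right) 26 \left(-8\right) + w{\left(-18 \right)}\right) \frac{1}{49403 - 920}}{302314} = - \frac{168123}{169099} + \frac{\left(\left(-4\right) 26 \left(-8\right) + 5 \left(-18\right)\right) \frac{1}{49403 - 920}}{302314} = \left(-168123\right) \frac{1}{169099} + \frac{\left(-104\right) \left(-8\right) - 90}{48483} \cdot \frac{1}{302314} = - \frac{168123}{169099} + \left(832 - 90\right) \frac{1}{48483} \cdot \frac{1}{302314} = - \frac{168123}{169099} + 742 \cdot \frac{1}{48483} \cdot \frac{1}{302314} = - \frac{168123}{169099} + \frac{742}{48483} \cdot \frac{1}{302314} = - \frac{168123}{169099} + \frac{371}{7328544831} = - \frac{1232096879886484}{1239249602377269}$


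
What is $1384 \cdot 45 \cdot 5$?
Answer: $311400$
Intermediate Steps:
$1384 \cdot 45 \cdot 5 = 1384 \cdot 225 = 311400$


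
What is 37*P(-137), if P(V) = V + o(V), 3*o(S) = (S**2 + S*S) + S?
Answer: 456210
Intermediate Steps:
o(S) = S/3 + 2*S**2/3 (o(S) = ((S**2 + S*S) + S)/3 = ((S**2 + S**2) + S)/3 = (2*S**2 + S)/3 = (S + 2*S**2)/3 = S/3 + 2*S**2/3)
P(V) = V + V*(1 + 2*V)/3
37*P(-137) = 37*((2/3)*(-137)*(2 - 137)) = 37*((2/3)*(-137)*(-135)) = 37*12330 = 456210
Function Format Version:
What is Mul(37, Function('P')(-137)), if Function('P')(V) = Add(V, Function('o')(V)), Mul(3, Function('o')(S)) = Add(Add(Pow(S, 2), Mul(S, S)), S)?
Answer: 456210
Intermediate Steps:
Function('o')(S) = Add(Mul(Rational(1, 3), S), Mul(Rational(2, 3), Pow(S, 2))) (Function('o')(S) = Mul(Rational(1, 3), Add(Add(Pow(S, 2), Mul(S, S)), S)) = Mul(Rational(1, 3), Add(Add(Pow(S, 2), Pow(S, 2)), S)) = Mul(Rational(1, 3), Add(Mul(2, Pow(S, 2)), S)) = Mul(Rational(1, 3), Add(S, Mul(2, Pow(S, 2)))) = Add(Mul(Rational(1, 3), S), Mul(Rational(2, 3), Pow(S, 2))))
Function('P')(V) = Add(V, Mul(Rational(1, 3), V, Add(1, Mul(2, V))))
Mul(37, Function('P')(-137)) = Mul(37, Mul(Rational(2, 3), -137, Add(2, -137))) = Mul(37, Mul(Rational(2, 3), -137, -135)) = Mul(37, 12330) = 456210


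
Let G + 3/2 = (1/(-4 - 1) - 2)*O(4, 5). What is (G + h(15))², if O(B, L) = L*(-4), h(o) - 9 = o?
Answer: 17689/4 ≈ 4422.3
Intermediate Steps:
h(o) = 9 + o
O(B, L) = -4*L
G = 85/2 (G = -3/2 + (1/(-4 - 1) - 2)*(-4*5) = -3/2 + (1/(-5) - 2)*(-20) = -3/2 + (-⅕ - 2)*(-20) = -3/2 - 11/5*(-20) = -3/2 + 44 = 85/2 ≈ 42.500)
(G + h(15))² = (85/2 + (9 + 15))² = (85/2 + 24)² = (133/2)² = 17689/4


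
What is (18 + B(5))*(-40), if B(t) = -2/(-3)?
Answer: -2240/3 ≈ -746.67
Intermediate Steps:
B(t) = ⅔ (B(t) = -2*(-⅓) = ⅔)
(18 + B(5))*(-40) = (18 + ⅔)*(-40) = (56/3)*(-40) = -2240/3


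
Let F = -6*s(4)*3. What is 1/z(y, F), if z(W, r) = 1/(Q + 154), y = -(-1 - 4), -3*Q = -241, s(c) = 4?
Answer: 703/3 ≈ 234.33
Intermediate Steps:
Q = 241/3 (Q = -1/3*(-241) = 241/3 ≈ 80.333)
F = -72 (F = -6*4*3 = -24*3 = -72)
y = 5 (y = -1*(-5) = 5)
z(W, r) = 3/703 (z(W, r) = 1/(241/3 + 154) = 1/(703/3) = 3/703)
1/z(y, F) = 1/(3/703) = 703/3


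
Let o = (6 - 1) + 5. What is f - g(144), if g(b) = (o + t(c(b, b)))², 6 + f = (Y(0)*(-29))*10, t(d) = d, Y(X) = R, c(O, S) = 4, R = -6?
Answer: 1538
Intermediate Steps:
Y(X) = -6
f = 1734 (f = -6 - 6*(-29)*10 = -6 + 174*10 = -6 + 1740 = 1734)
o = 10 (o = 5 + 5 = 10)
g(b) = 196 (g(b) = (10 + 4)² = 14² = 196)
f - g(144) = 1734 - 1*196 = 1734 - 196 = 1538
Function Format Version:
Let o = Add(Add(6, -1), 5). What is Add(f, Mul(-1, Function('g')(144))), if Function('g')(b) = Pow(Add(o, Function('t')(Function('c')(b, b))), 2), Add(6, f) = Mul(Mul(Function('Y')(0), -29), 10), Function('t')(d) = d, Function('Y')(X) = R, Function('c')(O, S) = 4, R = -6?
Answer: 1538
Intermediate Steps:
Function('Y')(X) = -6
f = 1734 (f = Add(-6, Mul(Mul(-6, -29), 10)) = Add(-6, Mul(174, 10)) = Add(-6, 1740) = 1734)
o = 10 (o = Add(5, 5) = 10)
Function('g')(b) = 196 (Function('g')(b) = Pow(Add(10, 4), 2) = Pow(14, 2) = 196)
Add(f, Mul(-1, Function('g')(144))) = Add(1734, Mul(-1, 196)) = Add(1734, -196) = 1538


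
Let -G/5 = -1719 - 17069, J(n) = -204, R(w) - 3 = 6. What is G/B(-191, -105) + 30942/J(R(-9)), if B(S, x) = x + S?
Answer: -295027/629 ≈ -469.04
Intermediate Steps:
B(S, x) = S + x
R(w) = 9 (R(w) = 3 + 6 = 9)
G = 93940 (G = -5*(-1719 - 17069) = -5*(-18788) = 93940)
G/B(-191, -105) + 30942/J(R(-9)) = 93940/(-191 - 105) + 30942/(-204) = 93940/(-296) + 30942*(-1/204) = 93940*(-1/296) - 5157/34 = -23485/74 - 5157/34 = -295027/629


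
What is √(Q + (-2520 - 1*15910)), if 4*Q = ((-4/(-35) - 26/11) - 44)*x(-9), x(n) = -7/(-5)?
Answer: 3*I*√24799874/110 ≈ 135.82*I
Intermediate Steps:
x(n) = 7/5 (x(n) = -7*(-⅕) = 7/5)
Q = -8903/550 (Q = (((-4/(-35) - 26/11) - 44)*(7/5))/4 = (((-4*(-1/35) - 26*1/11) - 44)*(7/5))/4 = (((4/35 - 26/11) - 44)*(7/5))/4 = ((-866/385 - 44)*(7/5))/4 = (-17806/385*7/5)/4 = (¼)*(-17806/275) = -8903/550 ≈ -16.187)
√(Q + (-2520 - 1*15910)) = √(-8903/550 + (-2520 - 1*15910)) = √(-8903/550 + (-2520 - 15910)) = √(-8903/550 - 18430) = √(-10145403/550) = 3*I*√24799874/110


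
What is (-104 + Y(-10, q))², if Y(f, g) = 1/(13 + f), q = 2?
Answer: 96721/9 ≈ 10747.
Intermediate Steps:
(-104 + Y(-10, q))² = (-104 + 1/(13 - 10))² = (-104 + 1/3)² = (-104 + ⅓)² = (-311/3)² = 96721/9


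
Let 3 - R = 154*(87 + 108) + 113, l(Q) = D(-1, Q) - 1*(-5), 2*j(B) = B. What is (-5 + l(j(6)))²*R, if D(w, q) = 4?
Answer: -482240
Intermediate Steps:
j(B) = B/2
l(Q) = 9 (l(Q) = 4 - 1*(-5) = 4 + 5 = 9)
R = -30140 (R = 3 - (154*(87 + 108) + 113) = 3 - (154*195 + 113) = 3 - (30030 + 113) = 3 - 1*30143 = 3 - 30143 = -30140)
(-5 + l(j(6)))²*R = (-5 + 9)²*(-30140) = 4²*(-30140) = 16*(-30140) = -482240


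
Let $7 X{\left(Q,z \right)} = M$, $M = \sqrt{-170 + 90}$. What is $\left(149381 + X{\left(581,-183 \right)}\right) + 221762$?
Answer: $371143 + \frac{4 i \sqrt{5}}{7} \approx 3.7114 \cdot 10^{5} + 1.2778 i$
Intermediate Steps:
$M = 4 i \sqrt{5}$ ($M = \sqrt{-80} = 4 i \sqrt{5} \approx 8.9443 i$)
$X{\left(Q,z \right)} = \frac{4 i \sqrt{5}}{7}$
$\left(149381 + X{\left(581,-183 \right)}\right) + 221762 = \left(149381 + \frac{4 i \sqrt{5}}{7}\right) + 221762 = 371143 + \frac{4 i \sqrt{5}}{7}$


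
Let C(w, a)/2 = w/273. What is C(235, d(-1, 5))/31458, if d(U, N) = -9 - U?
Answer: 235/4294017 ≈ 5.4727e-5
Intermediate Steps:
C(w, a) = 2*w/273 (C(w, a) = 2*(w/273) = 2*w/273)
C(235, d(-1, 5))/31458 = ((2/273)*235)/31458 = (470/273)*(1/31458) = 235/4294017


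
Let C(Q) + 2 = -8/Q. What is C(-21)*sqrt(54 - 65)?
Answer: -34*I*sqrt(11)/21 ≈ -5.3698*I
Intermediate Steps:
C(Q) = -2 - 8/Q
C(-21)*sqrt(54 - 65) = (-2 - 8/(-21))*sqrt(54 - 65) = (-2 - 8*(-1/21))*sqrt(-11) = (-2 + 8/21)*(I*sqrt(11)) = -34*I*sqrt(11)/21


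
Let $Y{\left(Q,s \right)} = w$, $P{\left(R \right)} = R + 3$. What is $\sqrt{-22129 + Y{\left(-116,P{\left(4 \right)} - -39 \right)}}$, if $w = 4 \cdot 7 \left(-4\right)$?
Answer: $i \sqrt{22241} \approx 149.13 i$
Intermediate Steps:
$P{\left(R \right)} = 3 + R$
$w = -112$ ($w = 28 \left(-4\right) = -112$)
$Y{\left(Q,s \right)} = -112$
$\sqrt{-22129 + Y{\left(-116,P{\left(4 \right)} - -39 \right)}} = \sqrt{-22129 - 112} = \sqrt{-22241} = i \sqrt{22241}$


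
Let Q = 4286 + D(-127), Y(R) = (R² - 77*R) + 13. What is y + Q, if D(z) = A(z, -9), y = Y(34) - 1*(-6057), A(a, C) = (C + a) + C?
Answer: 8749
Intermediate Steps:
Y(R) = 13 + R² - 77*R
A(a, C) = a + 2*C
y = 4608 (y = (13 + 34² - 77*34) - 1*(-6057) = (13 + 1156 - 2618) + 6057 = -1449 + 6057 = 4608)
D(z) = -18 + z (D(z) = z + 2*(-9) = z - 18 = -18 + z)
Q = 4141 (Q = 4286 + (-18 - 127) = 4286 - 145 = 4141)
y + Q = 4608 + 4141 = 8749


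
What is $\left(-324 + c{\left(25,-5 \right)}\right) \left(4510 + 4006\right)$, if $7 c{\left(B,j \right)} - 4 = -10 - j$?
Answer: $- \frac{19322804}{7} \approx -2.7604 \cdot 10^{6}$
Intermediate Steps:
$c{\left(B,j \right)} = - \frac{6}{7} - \frac{j}{7}$ ($c{\left(B,j \right)} = \frac{4}{7} + \frac{-10 - j}{7} = \frac{4}{7} - \left(\frac{10}{7} + \frac{j}{7}\right) = - \frac{6}{7} - \frac{j}{7}$)
$\left(-324 + c{\left(25,-5 \right)}\right) \left(4510 + 4006\right) = \left(-324 - \frac{1}{7}\right) \left(4510 + 4006\right) = \left(-324 + \left(- \frac{6}{7} + \frac{5}{7}\right)\right) 8516 = \left(-324 - \frac{1}{7}\right) 8516 = \left(- \frac{2269}{7}\right) 8516 = - \frac{19322804}{7}$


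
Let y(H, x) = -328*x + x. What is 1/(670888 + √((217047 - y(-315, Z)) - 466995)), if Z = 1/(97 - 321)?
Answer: 150278912/100820374702535 - 4*I*√783841506/100820374702535 ≈ 1.4906e-6 - 1.1108e-9*I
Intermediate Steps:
Z = -1/224 (Z = 1/(-224) = -1/224 ≈ -0.0044643)
y(H, x) = -327*x
1/(670888 + √((217047 - y(-315, Z)) - 466995)) = 1/(670888 + √((217047 - (-327)*(-1)/224) - 466995)) = 1/(670888 + √((217047 - 1*327/224) - 466995)) = 1/(670888 + √((217047 - 327/224) - 466995)) = 1/(670888 + √(48618201/224 - 466995)) = 1/(670888 + √(-55988679/224)) = 1/(670888 + I*√783841506/56)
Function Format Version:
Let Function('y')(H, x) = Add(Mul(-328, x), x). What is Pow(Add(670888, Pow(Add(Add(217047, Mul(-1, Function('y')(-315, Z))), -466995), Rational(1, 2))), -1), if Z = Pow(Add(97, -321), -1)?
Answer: Add(Rational(150278912, 100820374702535), Mul(Rational(-4, 100820374702535), I, Pow(783841506, Rational(1, 2)))) ≈ Add(1.4906e-6, Mul(-1.1108e-9, I))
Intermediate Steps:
Z = Rational(-1, 224) (Z = Pow(-224, -1) = Rational(-1, 224) ≈ -0.0044643)
Function('y')(H, x) = Mul(-327, x)
Pow(Add(670888, Pow(Add(Add(217047, Mul(-1, Function('y')(-315, Z))), -466995), Rational(1, 2))), -1) = Pow(Add(670888, Pow(Add(Add(217047, Mul(-1, Mul(-327, Rational(-1, 224)))), -466995), Rational(1, 2))), -1) = Pow(Add(670888, Pow(Add(Add(217047, Mul(-1, Rational(327, 224))), -466995), Rational(1, 2))), -1) = Pow(Add(670888, Pow(Add(Add(217047, Rational(-327, 224)), -466995), Rational(1, 2))), -1) = Pow(Add(670888, Pow(Add(Rational(48618201, 224), -466995), Rational(1, 2))), -1) = Pow(Add(670888, Pow(Rational(-55988679, 224), Rational(1, 2))), -1) = Pow(Add(670888, Mul(Rational(1, 56), I, Pow(783841506, Rational(1, 2)))), -1)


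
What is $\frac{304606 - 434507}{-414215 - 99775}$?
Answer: $\frac{129901}{513990} \approx 0.25273$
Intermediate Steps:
$\frac{304606 - 434507}{-414215 - 99775} = - \frac{129901}{-513990} = \left(-129901\right) \left(- \frac{1}{513990}\right) = \frac{129901}{513990}$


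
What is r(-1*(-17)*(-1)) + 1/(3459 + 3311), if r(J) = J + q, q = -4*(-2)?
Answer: -60929/6770 ≈ -8.9998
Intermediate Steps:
q = 8
r(J) = 8 + J (r(J) = J + 8 = 8 + J)
r(-1*(-17)*(-1)) + 1/(3459 + 3311) = (8 - 1*(-17)*(-1)) + 1/(3459 + 3311) = (8 + 17*(-1)) + 1/6770 = (8 - 17) + 1/6770 = -9 + 1/6770 = -60929/6770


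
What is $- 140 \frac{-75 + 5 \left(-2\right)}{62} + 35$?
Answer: $\frac{7035}{31} \approx 226.94$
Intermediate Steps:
$- 140 \frac{-75 + 5 \left(-2\right)}{62} + 35 = - 140 \left(-75 - 10\right) \frac{1}{62} + 35 = - 140 \left(\left(-85\right) \frac{1}{62}\right) + 35 = \left(-140\right) \left(- \frac{85}{62}\right) + 35 = \frac{5950}{31} + 35 = \frac{7035}{31}$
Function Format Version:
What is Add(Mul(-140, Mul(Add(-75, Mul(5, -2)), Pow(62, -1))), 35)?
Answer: Rational(7035, 31) ≈ 226.94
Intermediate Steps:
Add(Mul(-140, Mul(Add(-75, Mul(5, -2)), Pow(62, -1))), 35) = Add(Mul(-140, Mul(Add(-75, -10), Rational(1, 62))), 35) = Add(Mul(-140, Mul(-85, Rational(1, 62))), 35) = Add(Mul(-140, Rational(-85, 62)), 35) = Add(Rational(5950, 31), 35) = Rational(7035, 31)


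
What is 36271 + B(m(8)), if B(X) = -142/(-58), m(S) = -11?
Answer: 1051930/29 ≈ 36273.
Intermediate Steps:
B(X) = 71/29 (B(X) = -142*(-1/58) = 71/29)
36271 + B(m(8)) = 36271 + 71/29 = 1051930/29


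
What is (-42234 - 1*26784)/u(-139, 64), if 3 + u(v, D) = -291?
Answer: 11503/49 ≈ 234.76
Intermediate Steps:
u(v, D) = -294 (u(v, D) = -3 - 291 = -294)
(-42234 - 1*26784)/u(-139, 64) = (-42234 - 1*26784)/(-294) = (-42234 - 26784)*(-1/294) = -69018*(-1/294) = 11503/49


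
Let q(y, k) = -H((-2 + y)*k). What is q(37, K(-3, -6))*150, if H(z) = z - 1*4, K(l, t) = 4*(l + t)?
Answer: 189600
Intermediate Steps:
K(l, t) = 4*l + 4*t
H(z) = -4 + z (H(z) = z - 4 = -4 + z)
q(y, k) = 4 - k*(-2 + y) (q(y, k) = -(-4 + (-2 + y)*k) = -(-4 + k*(-2 + y)) = 4 - k*(-2 + y))
q(37, K(-3, -6))*150 = (4 - (4*(-3) + 4*(-6))*(-2 + 37))*150 = (4 - 1*(-12 - 24)*35)*150 = (4 - 1*(-36)*35)*150 = (4 + 1260)*150 = 1264*150 = 189600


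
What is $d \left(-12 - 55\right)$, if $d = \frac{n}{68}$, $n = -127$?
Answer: $\frac{8509}{68} \approx 125.13$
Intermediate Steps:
$d = - \frac{127}{68} \approx -1.8676$
$d \left(-12 - 55\right) = - \frac{127 \left(-12 - 55\right)}{68} = \left(- \frac{127}{68}\right) \left(-67\right) = \frac{8509}{68}$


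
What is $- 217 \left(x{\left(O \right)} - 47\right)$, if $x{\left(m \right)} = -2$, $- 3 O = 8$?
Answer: $10633$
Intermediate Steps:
$O = - \frac{8}{3}$ ($O = \left(- \frac{1}{3}\right) 8 = - \frac{8}{3} \approx -2.6667$)
$- 217 \left(x{\left(O \right)} - 47\right) = - 217 \left(-2 - 47\right) = \left(-217\right) \left(-49\right) = 10633$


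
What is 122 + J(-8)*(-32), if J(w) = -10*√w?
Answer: 122 + 640*I*√2 ≈ 122.0 + 905.1*I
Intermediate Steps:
122 + J(-8)*(-32) = 122 - 20*I*√2*(-32) = 122 + 640*I*√2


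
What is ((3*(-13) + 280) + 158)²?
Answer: 159201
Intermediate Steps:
((3*(-13) + 280) + 158)² = ((-39 + 280) + 158)² = (241 + 158)² = 399² = 159201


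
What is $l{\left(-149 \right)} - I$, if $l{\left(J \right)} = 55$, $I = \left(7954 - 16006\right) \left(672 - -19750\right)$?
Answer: $164437999$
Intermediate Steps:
$I = -164437944$ ($I = - 8052 \left(672 + 19750\right) = \left(-8052\right) 20422 = -164437944$)
$l{\left(-149 \right)} - I = 55 - -164437944 = 55 + 164437944 = 164437999$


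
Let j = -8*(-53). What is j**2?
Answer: 179776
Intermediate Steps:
j = 424 (j = -1*(-424) = 424)
j**2 = 424**2 = 179776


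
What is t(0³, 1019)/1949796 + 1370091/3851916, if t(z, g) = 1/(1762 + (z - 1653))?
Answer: 12132599189935/34109962274826 ≈ 0.35569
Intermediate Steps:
t(z, g) = 1/(109 + z) (t(z, g) = 1/(1762 + (-1653 + z)) = 1/(109 + z))
t(0³, 1019)/1949796 + 1370091/3851916 = 1/((109 + 0³)*1949796) + 1370091/3851916 = (1/1949796)/(109 + 0) + 1370091*(1/3851916) = (1/1949796)/109 + 456697/1283972 = (1/109)*(1/1949796) + 456697/1283972 = 1/212527764 + 456697/1283972 = 12132599189935/34109962274826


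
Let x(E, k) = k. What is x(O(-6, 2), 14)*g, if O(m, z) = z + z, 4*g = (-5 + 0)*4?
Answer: -70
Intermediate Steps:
g = -5 (g = ((-5 + 0)*4)/4 = (-5*4)/4 = (¼)*(-20) = -5)
O(m, z) = 2*z
x(O(-6, 2), 14)*g = 14*(-5) = -70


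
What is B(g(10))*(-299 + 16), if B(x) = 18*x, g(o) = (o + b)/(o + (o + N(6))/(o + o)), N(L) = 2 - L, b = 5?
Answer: -764100/103 ≈ -7418.4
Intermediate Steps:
g(o) = (5 + o)/(o + (-4 + o)/(2*o)) (g(o) = (o + 5)/(o + (o + (2 - 1*6))/(o + o)) = (5 + o)/(o + (o + (2 - 6))/((2*o))) = (5 + o)/(o + (o - 4)*(1/(2*o))) = (5 + o)/(o + (-4 + o)*(1/(2*o))) = (5 + o)/(o + (-4 + o)/(2*o)))
B(g(10))*(-299 + 16) = (18*(2*10*(5 + 10)/(-4 + 10 + 2*10²)))*(-299 + 16) = (18*(2*10*15/(-4 + 10 + 2*100)))*(-283) = (18*(2*10*15/(-4 + 10 + 200)))*(-283) = (18*(2*10*15/206))*(-283) = (18*(2*10*(1/206)*15))*(-283) = (18*(150/103))*(-283) = (2700/103)*(-283) = -764100/103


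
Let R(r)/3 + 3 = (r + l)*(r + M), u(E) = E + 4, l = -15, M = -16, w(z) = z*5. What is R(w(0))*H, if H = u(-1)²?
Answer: 6399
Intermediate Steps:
w(z) = 5*z
u(E) = 4 + E
R(r) = -9 + 3*(-16 + r)*(-15 + r) (R(r) = -9 + 3*((r - 15)*(r - 16)) = -9 + 3*((-15 + r)*(-16 + r)) = -9 + 3*((-16 + r)*(-15 + r)) = -9 + 3*(-16 + r)*(-15 + r))
H = 9 (H = (4 - 1)² = 3² = 9)
R(w(0))*H = (711 - 465*0 + 3*(5*0)²)*9 = (711 - 93*0 + 3*0²)*9 = (711 + 0 + 3*0)*9 = (711 + 0 + 0)*9 = 711*9 = 6399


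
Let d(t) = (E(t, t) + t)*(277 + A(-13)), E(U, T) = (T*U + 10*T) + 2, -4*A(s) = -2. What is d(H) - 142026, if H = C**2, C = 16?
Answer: 18826209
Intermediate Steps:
A(s) = 1/2 (A(s) = -1/4*(-2) = 1/2)
H = 256 (H = 16**2 = 256)
E(U, T) = 2 + 10*T + T*U (E(U, T) = (10*T + T*U) + 2 = 2 + 10*T + T*U)
d(t) = 555 + 555*t**2/2 + 6105*t/2 (d(t) = ((2 + 10*t + t*t) + t)*(277 + 1/2) = ((2 + 10*t + t**2) + t)*(555/2) = ((2 + t**2 + 10*t) + t)*(555/2) = (2 + t**2 + 11*t)*(555/2) = 555 + 555*t**2/2 + 6105*t/2)
d(H) - 142026 = (555 + (555/2)*256**2 + (6105/2)*256) - 142026 = (555 + (555/2)*65536 + 781440) - 142026 = (555 + 18186240 + 781440) - 142026 = 18968235 - 142026 = 18826209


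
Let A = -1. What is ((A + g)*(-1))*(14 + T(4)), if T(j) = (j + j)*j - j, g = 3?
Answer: -84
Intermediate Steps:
T(j) = -j + 2*j**2 (T(j) = (2*j)*j - j = 2*j**2 - j = -j + 2*j**2)
((A + g)*(-1))*(14 + T(4)) = ((-1 + 3)*(-1))*(14 + 4*(-1 + 2*4)) = (2*(-1))*(14 + 4*(-1 + 8)) = -2*(14 + 4*7) = -2*(14 + 28) = -2*42 = -84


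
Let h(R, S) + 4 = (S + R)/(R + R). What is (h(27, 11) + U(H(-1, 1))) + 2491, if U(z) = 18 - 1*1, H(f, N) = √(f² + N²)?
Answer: 67627/27 ≈ 2504.7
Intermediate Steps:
H(f, N) = √(N² + f²)
h(R, S) = -4 + (R + S)/(2*R) (h(R, S) = -4 + (S + R)/(R + R) = -4 + (R + S)/((2*R)) = -4 + (R + S)*(1/(2*R)) = -4 + (R + S)/(2*R))
U(z) = 17 (U(z) = 18 - 1 = 17)
(h(27, 11) + U(H(-1, 1))) + 2491 = ((½)*(11 - 7*27)/27 + 17) + 2491 = ((½)*(1/27)*(11 - 189) + 17) + 2491 = ((½)*(1/27)*(-178) + 17) + 2491 = (-89/27 + 17) + 2491 = 370/27 + 2491 = 67627/27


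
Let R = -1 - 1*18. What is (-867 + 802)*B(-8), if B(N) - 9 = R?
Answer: 650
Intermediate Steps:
R = -19 (R = -1 - 18 = -19)
B(N) = -10 (B(N) = 9 - 19 = -10)
(-867 + 802)*B(-8) = (-867 + 802)*(-10) = -65*(-10) = 650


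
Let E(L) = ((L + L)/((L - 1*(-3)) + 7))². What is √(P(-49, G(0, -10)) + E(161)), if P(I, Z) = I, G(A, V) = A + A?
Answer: 35*I*√1085/171 ≈ 6.742*I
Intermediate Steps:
G(A, V) = 2*A
E(L) = 4*L²/(10 + L)² (E(L) = ((2*L)/((L + 3) + 7))² = ((2*L)/((3 + L) + 7))² = ((2*L)/(10 + L))² = (2*L/(10 + L))² = 4*L²/(10 + L)²)
√(P(-49, G(0, -10)) + E(161)) = √(-49 + 4*161²/(10 + 161)²) = √(-49 + 4*25921/171²) = √(-49 + 4*25921*(1/29241)) = √(-49 + 103684/29241) = √(-1329125/29241) = 35*I*√1085/171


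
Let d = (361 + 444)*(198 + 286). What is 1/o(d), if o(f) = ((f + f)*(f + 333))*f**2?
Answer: 1/46128144713799885968000 ≈ 2.1679e-23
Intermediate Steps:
d = 389620 (d = 805*484 = 389620)
o(f) = 2*f**3*(333 + f) (o(f) = ((2*f)*(333 + f))*f**2 = (2*f*(333 + f))*f**2 = 2*f**3*(333 + f))
1/o(d) = 1/(2*389620**3*(333 + 389620)) = 1/(2*59145774893128000*389953) = 1/46128144713799885968000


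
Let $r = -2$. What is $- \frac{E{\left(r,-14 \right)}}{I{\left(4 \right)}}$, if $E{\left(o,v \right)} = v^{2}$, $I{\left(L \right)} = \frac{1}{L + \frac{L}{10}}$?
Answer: $- \frac{4312}{5} \approx -862.4$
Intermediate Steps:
$I{\left(L \right)} = \frac{10}{11 L}$ ($I{\left(L \right)} = \frac{1}{L + L \frac{1}{10}} = \frac{1}{L + \frac{L}{10}} = \frac{1}{\frac{11}{10} L} = \frac{10}{11 L}$)
$- \frac{E{\left(r,-14 \right)}}{I{\left(4 \right)}} = - \frac{\left(-14\right)^{2}}{\frac{10}{11} \cdot \frac{1}{4}} = - \frac{196}{\frac{10}{11} \cdot \frac{1}{4}} = - \frac{196}{\frac{5}{22}} = - \frac{196 \cdot 22}{5} = \left(-1\right) \frac{4312}{5} = - \frac{4312}{5}$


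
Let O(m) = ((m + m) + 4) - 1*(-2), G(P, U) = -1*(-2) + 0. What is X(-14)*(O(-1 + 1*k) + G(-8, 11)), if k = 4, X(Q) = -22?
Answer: -308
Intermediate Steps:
G(P, U) = 2 (G(P, U) = 2 + 0 = 2)
O(m) = 6 + 2*m (O(m) = (2*m + 4) + 2 = (4 + 2*m) + 2 = 6 + 2*m)
X(-14)*(O(-1 + 1*k) + G(-8, 11)) = -22*((6 + 2*(-1 + 1*4)) + 2) = -22*((6 + 2*(-1 + 4)) + 2) = -22*((6 + 2*3) + 2) = -22*((6 + 6) + 2) = -22*(12 + 2) = -22*14 = -308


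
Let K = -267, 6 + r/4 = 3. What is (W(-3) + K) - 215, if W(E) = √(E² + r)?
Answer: -482 + I*√3 ≈ -482.0 + 1.732*I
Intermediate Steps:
r = -12 (r = -24 + 4*3 = -24 + 12 = -12)
W(E) = √(-12 + E²) (W(E) = √(E² - 12) = √(-12 + E²))
(W(-3) + K) - 215 = (√(-12 + (-3)²) - 267) - 215 = (√(-12 + 9) - 267) - 215 = (√(-3) - 267) - 215 = (I*√3 - 267) - 215 = (-267 + I*√3) - 215 = -482 + I*√3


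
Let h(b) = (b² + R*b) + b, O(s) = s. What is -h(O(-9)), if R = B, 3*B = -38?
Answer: -186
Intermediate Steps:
B = -38/3 (B = (⅓)*(-38) = -38/3 ≈ -12.667)
R = -38/3 ≈ -12.667
h(b) = b² - 35*b/3 (h(b) = (b² - 38*b/3) + b = b² - 35*b/3)
-h(O(-9)) = -(-9)*(-35 + 3*(-9))/3 = -(-9)*(-35 - 27)/3 = -(-9)*(-62)/3 = -1*186 = -186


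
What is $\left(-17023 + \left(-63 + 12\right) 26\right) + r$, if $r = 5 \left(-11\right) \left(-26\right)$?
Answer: $-16919$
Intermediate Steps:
$r = 1430$ ($r = \left(-55\right) \left(-26\right) = 1430$)
$\left(-17023 + \left(-63 + 12\right) 26\right) + r = \left(-17023 + \left(-63 + 12\right) 26\right) + 1430 = \left(-17023 - 1326\right) + 1430 = -18349 + 1430 = -16919$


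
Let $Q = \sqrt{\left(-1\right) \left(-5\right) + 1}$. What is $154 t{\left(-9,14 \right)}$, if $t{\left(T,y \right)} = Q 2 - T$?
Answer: $1386 + 308 \sqrt{6} \approx 2140.4$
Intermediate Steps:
$Q = \sqrt{6}$ ($Q = \sqrt{5 + 1} = \sqrt{6} \approx 2.4495$)
$t{\left(T,y \right)} = - T + 2 \sqrt{6}$ ($t{\left(T,y \right)} = \sqrt{6} \cdot 2 - T = 2 \sqrt{6} - T = - T + 2 \sqrt{6}$)
$154 t{\left(-9,14 \right)} = 154 \left(\left(-1\right) \left(-9\right) + 2 \sqrt{6}\right) = 154 \left(9 + 2 \sqrt{6}\right) = 1386 + 308 \sqrt{6}$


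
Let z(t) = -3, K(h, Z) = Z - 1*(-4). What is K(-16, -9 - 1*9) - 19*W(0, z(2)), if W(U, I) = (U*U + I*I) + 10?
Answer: -375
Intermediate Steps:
K(h, Z) = 4 + Z (K(h, Z) = Z + 4 = 4 + Z)
W(U, I) = 10 + I**2 + U**2 (W(U, I) = (U**2 + I**2) + 10 = (I**2 + U**2) + 10 = 10 + I**2 + U**2)
K(-16, -9 - 1*9) - 19*W(0, z(2)) = (4 + (-9 - 1*9)) - 19*(10 + (-3)**2 + 0**2) = (4 + (-9 - 9)) - 19*(10 + 9 + 0) = (4 - 18) - 19*19 = -14 - 361 = -375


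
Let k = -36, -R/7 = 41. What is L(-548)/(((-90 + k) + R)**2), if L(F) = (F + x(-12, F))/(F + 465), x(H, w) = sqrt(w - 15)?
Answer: 548/14157227 - I*sqrt(563)/14157227 ≈ 3.8708e-5 - 1.676e-6*I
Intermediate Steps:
R = -287 (R = -7*41 = -287)
x(H, w) = sqrt(-15 + w)
L(F) = (F + sqrt(-15 + F))/(465 + F) (L(F) = (F + sqrt(-15 + F))/(F + 465) = (F + sqrt(-15 + F))/(465 + F))
L(-548)/(((-90 + k) + R)**2) = ((-548 + sqrt(-15 - 548))/(465 - 548))/(((-90 - 36) - 287)**2) = ((-548 + sqrt(-563))/(-83))/((-126 - 287)**2) = (-(-548 + I*sqrt(563))/83)/((-413)**2) = (548/83 - I*sqrt(563)/83)/170569 = (548/83 - I*sqrt(563)/83)*(1/170569) = 548/14157227 - I*sqrt(563)/14157227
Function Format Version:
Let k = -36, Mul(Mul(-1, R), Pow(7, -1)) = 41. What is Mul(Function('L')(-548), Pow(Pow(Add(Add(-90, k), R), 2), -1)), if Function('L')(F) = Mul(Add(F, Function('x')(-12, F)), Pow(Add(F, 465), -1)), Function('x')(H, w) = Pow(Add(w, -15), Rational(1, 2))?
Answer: Add(Rational(548, 14157227), Mul(Rational(-1, 14157227), I, Pow(563, Rational(1, 2)))) ≈ Add(3.8708e-5, Mul(-1.6760e-6, I))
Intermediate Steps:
R = -287 (R = Mul(-7, 41) = -287)
Function('x')(H, w) = Pow(Add(-15, w), Rational(1, 2))
Function('L')(F) = Mul(Pow(Add(465, F), -1), Add(F, Pow(Add(-15, F), Rational(1, 2)))) (Function('L')(F) = Mul(Add(F, Pow(Add(-15, F), Rational(1, 2))), Pow(Add(F, 465), -1)) = Mul(Add(F, Pow(Add(-15, F), Rational(1, 2))), Pow(Add(465, F), -1)) = Mul(Pow(Add(465, F), -1), Add(F, Pow(Add(-15, F), Rational(1, 2)))))
Mul(Function('L')(-548), Pow(Pow(Add(Add(-90, k), R), 2), -1)) = Mul(Mul(Pow(Add(465, -548), -1), Add(-548, Pow(Add(-15, -548), Rational(1, 2)))), Pow(Pow(Add(Add(-90, -36), -287), 2), -1)) = Mul(Mul(Pow(-83, -1), Add(-548, Pow(-563, Rational(1, 2)))), Pow(Pow(Add(-126, -287), 2), -1)) = Mul(Mul(Rational(-1, 83), Add(-548, Mul(I, Pow(563, Rational(1, 2))))), Pow(Pow(-413, 2), -1)) = Mul(Add(Rational(548, 83), Mul(Rational(-1, 83), I, Pow(563, Rational(1, 2)))), Pow(170569, -1)) = Mul(Add(Rational(548, 83), Mul(Rational(-1, 83), I, Pow(563, Rational(1, 2)))), Rational(1, 170569)) = Add(Rational(548, 14157227), Mul(Rational(-1, 14157227), I, Pow(563, Rational(1, 2))))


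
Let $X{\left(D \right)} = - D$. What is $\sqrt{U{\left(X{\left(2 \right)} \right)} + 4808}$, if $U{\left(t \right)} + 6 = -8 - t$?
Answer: $2 \sqrt{1199} \approx 69.253$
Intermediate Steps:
$U{\left(t \right)} = -14 - t$ ($U{\left(t \right)} = -6 - \left(8 + t\right) = -14 - t$)
$\sqrt{U{\left(X{\left(2 \right)} \right)} + 4808} = \sqrt{\left(-14 - \left(-1\right) 2\right) + 4808} = \sqrt{\left(-14 - -2\right) + 4808} = \sqrt{\left(-14 + 2\right) + 4808} = \sqrt{-12 + 4808} = \sqrt{4796} = 2 \sqrt{1199}$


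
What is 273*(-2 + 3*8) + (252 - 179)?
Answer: 6079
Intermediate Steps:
273*(-2 + 3*8) + (252 - 179) = 273*(-2 + 24) + 73 = 273*22 + 73 = 6006 + 73 = 6079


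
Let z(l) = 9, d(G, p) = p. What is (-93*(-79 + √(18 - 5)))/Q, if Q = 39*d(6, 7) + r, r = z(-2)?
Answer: 2449/94 - 31*√13/94 ≈ 24.864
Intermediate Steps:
r = 9
Q = 282 (Q = 39*7 + 9 = 273 + 9 = 282)
(-93*(-79 + √(18 - 5)))/Q = -93*(-79 + √(18 - 5))/282 = -93*(-79 + √13)*(1/282) = (7347 - 93*√13)*(1/282) = 2449/94 - 31*√13/94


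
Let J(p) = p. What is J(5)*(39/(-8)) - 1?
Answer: -203/8 ≈ -25.375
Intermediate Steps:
J(5)*(39/(-8)) - 1 = 5*(39/(-8)) - 1 = 5*(39*(-⅛)) - 1 = 5*(-39/8) - 1 = -195/8 - 1 = -203/8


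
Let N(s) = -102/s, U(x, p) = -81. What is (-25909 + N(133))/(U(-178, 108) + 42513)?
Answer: -3445999/5643456 ≈ -0.61062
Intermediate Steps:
(-25909 + N(133))/(U(-178, 108) + 42513) = (-25909 - 102/133)/(-81 + 42513) = (-25909 - 102*1/133)/42432 = (-25909 - 102/133)*(1/42432) = -3445999/133*1/42432 = -3445999/5643456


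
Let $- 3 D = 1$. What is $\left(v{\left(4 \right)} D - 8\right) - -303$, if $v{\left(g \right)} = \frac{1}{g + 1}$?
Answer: $\frac{4424}{15} \approx 294.93$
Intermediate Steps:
$v{\left(g \right)} = \frac{1}{1 + g}$
$D = - \frac{1}{3}$ ($D = \left(- \frac{1}{3}\right) 1 = - \frac{1}{3} \approx -0.33333$)
$\left(v{\left(4 \right)} D - 8\right) - -303 = \left(\frac{1}{1 + 4} \left(- \frac{1}{3}\right) - 8\right) - -303 = \left(\frac{1}{5} \left(- \frac{1}{3}\right) - 8\right) + 303 = \left(- \frac{1}{15} - 8\right) + 303 = - \frac{121}{15} + 303 = \frac{4424}{15}$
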